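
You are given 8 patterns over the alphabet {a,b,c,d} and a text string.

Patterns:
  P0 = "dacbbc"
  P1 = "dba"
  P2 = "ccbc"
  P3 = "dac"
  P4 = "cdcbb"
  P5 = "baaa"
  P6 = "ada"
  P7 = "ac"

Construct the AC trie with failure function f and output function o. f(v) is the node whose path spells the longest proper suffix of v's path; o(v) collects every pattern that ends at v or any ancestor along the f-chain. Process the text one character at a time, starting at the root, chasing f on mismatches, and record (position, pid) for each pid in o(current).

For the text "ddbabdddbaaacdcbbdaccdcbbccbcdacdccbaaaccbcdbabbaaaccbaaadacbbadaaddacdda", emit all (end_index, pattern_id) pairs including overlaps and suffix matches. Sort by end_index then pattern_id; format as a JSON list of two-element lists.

Construct AC machine:
Trie nodes:
  0='ε' goto a→21 b→17 c→9 d→1
  1='d' goto a→2 b→7
  2='da' goto c→3
  3='dac' goto b→4  [P3 ends]
  4='dacb' goto b→5
  5='dacbb' goto c→6
  6='dacbbc' goto ·  [P0 ends]
  7='db' goto a→8
  8='dba' goto ·  [P1 ends]
  9='c' goto c→10 d→13
  10='cc' goto b→11
  11='ccb' goto c→12
  12='ccbc' goto ·  [P2 ends]
  13='cd' goto c→14
  14='cdc' goto b→15
  15='cdcb' goto b→16
  16='cdcbb' goto ·  [P4 ends]
  17='b' goto a→18
  18='ba' goto a→19
  19='baa' goto a→20
  20='baaa' goto ·  [P5 ends]
  21='a' goto c→24 d→22
  22='ad' goto a→23
  23='ada' goto ·  [P6 ends]
  24='ac' goto ·  [P7 ends]

BFS fail/out derivation:
  n1('d'): parent n0 fail=0; on 'd' 0 → fail=0;  out ∅∪∅=∅
  n9('c'): parent n0 fail=0; on 'c' 0 → fail=0;  out ∅∪∅=∅
  n17('b'): parent n0 fail=0; on 'b' 0 → fail=0;  out ∅∪∅=∅
  n21('a'): parent n0 fail=0; on 'a' 0 → fail=0;  out ∅∪∅=∅
  n2('da'): parent n1 fail=0; on 'a' 0 → fail=21;  out ∅∪∅=∅
  n7('db'): parent n1 fail=0; on 'b' 0 → fail=17;  out ∅∪∅=∅
  n10('cc'): parent n9 fail=0; on 'c' 0 → fail=9;  out ∅∪∅=∅
  n13('cd'): parent n9 fail=0; on 'd' 0 → fail=1;  out ∅∪∅=∅
  n18('ba'): parent n17 fail=0; on 'a' 0 → fail=21;  out ∅∪∅=∅
  n22('ad'): parent n21 fail=0; on 'd' 0 → fail=1;  out ∅∪∅=∅
  n24('ac'): parent n21 fail=0; on 'c' 0 → fail=9;  out {7}∪∅={7}
  n3('dac'): parent n2 fail=21; on 'c' 21 → fail=24;  out {3}∪{7}={3,7}
  n8('dba'): parent n7 fail=17; on 'a' 17 → fail=18;  out {1}∪∅={1}
  n11('ccb'): parent n10 fail=9; on 'b' 9→0 → fail=17;  out ∅∪∅=∅
  n14('cdc'): parent n13 fail=1; on 'c' 1→0 → fail=9;  out ∅∪∅=∅
  n19('baa'): parent n18 fail=21; on 'a' 21→0 → fail=21;  out ∅∪∅=∅
  n23('ada'): parent n22 fail=1; on 'a' 1 → fail=2;  out {6}∪∅={6}
  n4('dacb'): parent n3 fail=24; on 'b' 24→9→0 → fail=17;  out ∅∪∅=∅
  n12('ccbc'): parent n11 fail=17; on 'c' 17→0 → fail=9;  out {2}∪∅={2}
  n15('cdcb'): parent n14 fail=9; on 'b' 9→0 → fail=17;  out ∅∪∅=∅
  n20('baaa'): parent n19 fail=21; on 'a' 21→0 → fail=21;  out {5}∪∅={5}
  n5('dacbb'): parent n4 fail=17; on 'b' 17→0 → fail=17;  out ∅∪∅=∅
  n16('cdcbb'): parent n15 fail=17; on 'b' 17→0 → fail=17;  out {4}∪∅={4}
  n6('dacbbc'): parent n5 fail=17; on 'c' 17→0 → fail=9;  out {0}∪∅={0}

Text stream:
pos 0 'd': at 1
pos 1 'd': at 1 (via fail)
pos 2 'b': at 7
pos 3 'a': at 8  → match P1@[1:3]
pos 4 'b': at 17 (via fail)
pos 5 'd': at 1 (via fail)
pos 6 'd': at 1 (via fail)
pos 7 'd': at 1 (via fail)
pos 8 'b': at 7
pos 9 'a': at 8  → match P1@[7:9]
pos 10 'a': at 19 (via fail)
pos 11 'a': at 20  → match P5@[8:11]
pos 12 'c': at 24 (via fail)  → match P7@[11:12]
pos 13 'd': at 13 (via fail)
pos 14 'c': at 14
pos 15 'b': at 15
pos 16 'b': at 16  → match P4@[12:16]
pos 17 'd': at 1 (via fail)
pos 18 'a': at 2
pos 19 'c': at 3  → match P3@[17:19],P7@[18:19]
pos 20 'c': at 10 (via fail)
pos 21 'd': at 13 (via fail)
pos 22 'c': at 14
pos 23 'b': at 15
pos 24 'b': at 16  → match P4@[20:24]
pos 25 'c': at 9 (via fail)
pos 26 'c': at 10
pos 27 'b': at 11
pos 28 'c': at 12  → match P2@[25:28]
pos 29 'd': at 13 (via fail)
pos 30 'a': at 2 (via fail)
pos 31 'c': at 3  → match P3@[29:31],P7@[30:31]
pos 32 'd': at 13 (via fail)
pos 33 'c': at 14
pos 34 'c': at 10 (via fail)
pos 35 'b': at 11
pos 36 'a': at 18 (via fail)
pos 37 'a': at 19
pos 38 'a': at 20  → match P5@[35:38]
pos 39 'c': at 24 (via fail)  → match P7@[38:39]
pos 40 'c': at 10 (via fail)
pos 41 'b': at 11
pos 42 'c': at 12  → match P2@[39:42]
pos 43 'd': at 13 (via fail)
pos 44 'b': at 7 (via fail)
pos 45 'a': at 8  → match P1@[43:45]
pos 46 'b': at 17 (via fail)
pos 47 'b': at 17 (via fail)
pos 48 'a': at 18
pos 49 'a': at 19
pos 50 'a': at 20  → match P5@[47:50]
pos 51 'c': at 24 (via fail)  → match P7@[50:51]
pos 52 'c': at 10 (via fail)
pos 53 'b': at 11
pos 54 'a': at 18 (via fail)
pos 55 'a': at 19
pos 56 'a': at 20  → match P5@[53:56]
pos 57 'd': at 22 (via fail)
pos 58 'a': at 23  → match P6@[56:58]
pos 59 'c': at 3 (via fail)  → match P3@[57:59],P7@[58:59]
pos 60 'b': at 4
pos 61 'b': at 5
pos 62 'a': at 18 (via fail)
pos 63 'd': at 22 (via fail)
pos 64 'a': at 23  → match P6@[62:64]
pos 65 'a': at 21 (via fail)
pos 66 'd': at 22
pos 67 'd': at 1 (via fail)
pos 68 'a': at 2
pos 69 'c': at 3  → match P3@[67:69],P7@[68:69]
pos 70 'd': at 13 (via fail)
pos 71 'd': at 1 (via fail)
pos 72 'a': at 2

Result: [[3,1],[9,1],[11,5],[12,7],[16,4],[19,3],[19,7],[24,4],[28,2],[31,3],[31,7],[38,5],[39,7],[42,2],[45,1],[50,5],[51,7],[56,5],[58,6],[59,3],[59,7],[64,6],[69,3],[69,7]]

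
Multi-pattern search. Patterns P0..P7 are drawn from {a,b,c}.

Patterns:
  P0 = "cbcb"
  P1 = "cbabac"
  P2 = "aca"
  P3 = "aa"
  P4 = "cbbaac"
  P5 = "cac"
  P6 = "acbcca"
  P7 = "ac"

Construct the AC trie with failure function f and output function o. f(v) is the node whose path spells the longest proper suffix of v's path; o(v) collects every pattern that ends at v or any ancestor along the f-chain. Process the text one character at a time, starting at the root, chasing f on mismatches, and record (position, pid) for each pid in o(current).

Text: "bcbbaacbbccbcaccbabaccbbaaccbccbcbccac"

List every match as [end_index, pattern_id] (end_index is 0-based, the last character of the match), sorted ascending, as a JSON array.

Build automaton:
Trie nodes:
  0='ε' goto a→9 c→1
  1='c' goto a→17 b→2
  2='cb' goto a→5 b→13 c→3
  3='cbc' goto b→4
  4='cbcb' goto ·  [P0 ends]
  5='cba' goto b→6
  6='cbab' goto a→7
  7='cbaba' goto c→8
  8='cbabac' goto ·  [P1 ends]
  9='a' goto a→12 c→10
  10='ac' goto a→11 b→19  [P7 ends]
  11='aca' goto ·  [P2 ends]
  12='aa' goto ·  [P3 ends]
  13='cbb' goto a→14
  14='cbba' goto a→15
  15='cbbaa' goto c→16
  16='cbbaac' goto ·  [P4 ends]
  17='ca' goto c→18
  18='cac' goto ·  [P5 ends]
  19='acb' goto c→20
  20='acbc' goto c→21
  21='acbcc' goto a→22
  22='acbcca' goto ·  [P6 ends]

Failure links (BFS by depth):
  fail(1) 'c': from fail(0)=0 chase 'c': 0 ⇒ 0;  out=∅∪out(0)=∅
  fail(9) 'a': from fail(0)=0 chase 'a': 0 ⇒ 0;  out=∅∪out(0)=∅
  fail(2) 'cb': from fail(1)=0 chase 'b': 0 ⇒ 0;  out=∅∪out(0)=∅
  fail(10) 'ac': from fail(9)=0 chase 'c': 0 ⇒ 1;  out={7}∪out(1)={7}
  fail(12) 'aa': from fail(9)=0 chase 'a': 0 ⇒ 9;  out={3}∪out(9)={3}
  fail(17) 'ca': from fail(1)=0 chase 'a': 0 ⇒ 9;  out=∅∪out(9)=∅
  fail(3) 'cbc': from fail(2)=0 chase 'c': 0 ⇒ 1;  out=∅∪out(1)=∅
  fail(5) 'cba': from fail(2)=0 chase 'a': 0 ⇒ 9;  out=∅∪out(9)=∅
  fail(11) 'aca': from fail(10)=1 chase 'a': 1 ⇒ 17;  out={2}∪out(17)={2}
  fail(13) 'cbb': from fail(2)=0 chase 'b': 0 ⇒ 0;  out=∅∪out(0)=∅
  fail(18) 'cac': from fail(17)=9 chase 'c': 9 ⇒ 10;  out={5}∪out(10)={5,7}
  fail(19) 'acb': from fail(10)=1 chase 'b': 1 ⇒ 2;  out=∅∪out(2)=∅
  fail(4) 'cbcb': from fail(3)=1 chase 'b': 1 ⇒ 2;  out={0}∪out(2)={0}
  fail(6) 'cbab': from fail(5)=9 chase 'b': 9→0 ⇒ 0;  out=∅∪out(0)=∅
  fail(14) 'cbba': from fail(13)=0 chase 'a': 0 ⇒ 9;  out=∅∪out(9)=∅
  fail(20) 'acbc': from fail(19)=2 chase 'c': 2 ⇒ 3;  out=∅∪out(3)=∅
  fail(7) 'cbaba': from fail(6)=0 chase 'a': 0 ⇒ 9;  out=∅∪out(9)=∅
  fail(15) 'cbbaa': from fail(14)=9 chase 'a': 9 ⇒ 12;  out=∅∪out(12)={3}
  fail(21) 'acbcc': from fail(20)=3 chase 'c': 3→1→0 ⇒ 1;  out=∅∪out(1)=∅
  fail(8) 'cbabac': from fail(7)=9 chase 'c': 9 ⇒ 10;  out={1}∪out(10)={1,7}
  fail(16) 'cbbaac': from fail(15)=12 chase 'c': 12→9 ⇒ 10;  out={4}∪out(10)={4,7}
  fail(22) 'acbcca': from fail(21)=1 chase 'a': 1 ⇒ 17;  out={6}∪out(17)={6}

Text stream:
pos 0 'b': at 0
pos 1 'c': at 1
pos 2 'b': at 2
pos 3 'b': at 13
pos 4 'a': at 14
pos 5 'a': at 15  → match P3@[4:5]
pos 6 'c': at 16  → match P4@[1:6],P7@[5:6]
pos 7 'b': at 19 (fail-walked)
pos 8 'b': at 13 (fail-walked)
pos 9 'c': at 1 (fail-walked)
pos 10 'c': at 1 (fail-walked)
pos 11 'b': at 2
pos 12 'c': at 3
pos 13 'a': at 17 (fail-walked)
pos 14 'c': at 18  → match P5@[12:14],P7@[13:14]
pos 15 'c': at 1 (fail-walked)
pos 16 'b': at 2
pos 17 'a': at 5
pos 18 'b': at 6
pos 19 'a': at 7
pos 20 'c': at 8  → match P1@[15:20],P7@[19:20]
pos 21 'c': at 1 (fail-walked)
pos 22 'b': at 2
pos 23 'b': at 13
pos 24 'a': at 14
pos 25 'a': at 15  → match P3@[24:25]
pos 26 'c': at 16  → match P4@[21:26],P7@[25:26]
pos 27 'c': at 1 (fail-walked)
pos 28 'b': at 2
pos 29 'c': at 3
pos 30 'c': at 1 (fail-walked)
pos 31 'b': at 2
pos 32 'c': at 3
pos 33 'b': at 4  → match P0@[30:33]
pos 34 'c': at 3 (fail-walked)
pos 35 'c': at 1 (fail-walked)
pos 36 'a': at 17
pos 37 'c': at 18  → match P5@[35:37],P7@[36:37]

All matches (sorted): [[5,3],[6,4],[6,7],[14,5],[14,7],[20,1],[20,7],[25,3],[26,4],[26,7],[33,0],[37,5],[37,7]]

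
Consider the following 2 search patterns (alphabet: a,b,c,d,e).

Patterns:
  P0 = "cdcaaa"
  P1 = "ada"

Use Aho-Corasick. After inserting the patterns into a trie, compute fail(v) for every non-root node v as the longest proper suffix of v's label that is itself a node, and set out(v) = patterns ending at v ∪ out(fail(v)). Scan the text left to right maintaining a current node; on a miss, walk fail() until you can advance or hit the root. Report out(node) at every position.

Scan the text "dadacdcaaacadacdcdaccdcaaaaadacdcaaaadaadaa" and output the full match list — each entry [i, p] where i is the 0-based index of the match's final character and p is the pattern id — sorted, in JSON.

Build automaton:
Trie (insert patterns):
  0='ε' goto a→7 c→1
  1='c' goto d→2
  2='cd' goto c→3
  3='cdc' goto a→4
  4='cdca' goto a→5
  5='cdcaa' goto a→6
  6='cdcaaa' goto ·  ←P0
  7='a' goto d→8
  8='ad' goto a→9
  9='ada' goto ·  ←P1

Failure links (BFS by depth):
  n1('c'): parent n0 fail=0; on 'c' 0 → fail=0;  out ∅∪∅=∅
  n7('a'): parent n0 fail=0; on 'a' 0 → fail=0;  out ∅∪∅=∅
  n2('cd'): parent n1 fail=0; on 'd' 0 → fail=0;  out ∅∪∅=∅
  n8('ad'): parent n7 fail=0; on 'd' 0 → fail=0;  out ∅∪∅=∅
  n3('cdc'): parent n2 fail=0; on 'c' 0 → fail=1;  out ∅∪∅=∅
  n9('ada'): parent n8 fail=0; on 'a' 0 → fail=7;  out {1}∪∅={1}
  n4('cdca'): parent n3 fail=1; on 'a' 1→0 → fail=7;  out ∅∪∅=∅
  n5('cdcaa'): parent n4 fail=7; on 'a' 7→0 → fail=7;  out ∅∪∅=∅
  n6('cdcaaa'): parent n5 fail=7; on 'a' 7→0 → fail=7;  out {0}∪∅={0}

Text stream:
i=0 'd': node 0→0
i=1 'a': node 0→7
i=2 'd': node 7→8
i=3 'a': node 8→9  → match P1@[1:3]
i=4 'c': node 9→1 ·f
i=5 'd': node 1→2
i=6 'c': node 2→3
i=7 'a': node 3→4
i=8 'a': node 4→5
i=9 'a': node 5→6  → match P0@[4:9]
i=10 'c': node 6→1 ·f
i=11 'a': node 1→7 ·f
i=12 'd': node 7→8
i=13 'a': node 8→9  → match P1@[11:13]
i=14 'c': node 9→1 ·f
i=15 'd': node 1→2
i=16 'c': node 2→3
i=17 'd': node 3→2 ·f
i=18 'a': node 2→7 ·f
i=19 'c': node 7→1 ·f
i=20 'c': node 1→1 ·f
i=21 'd': node 1→2
i=22 'c': node 2→3
i=23 'a': node 3→4
i=24 'a': node 4→5
i=25 'a': node 5→6  → match P0@[20:25]
i=26 'a': node 6→7 ·f
i=27 'a': node 7→7 ·f
i=28 'd': node 7→8
i=29 'a': node 8→9  → match P1@[27:29]
i=30 'c': node 9→1 ·f
i=31 'd': node 1→2
i=32 'c': node 2→3
i=33 'a': node 3→4
i=34 'a': node 4→5
i=35 'a': node 5→6  → match P0@[30:35]
i=36 'a': node 6→7 ·f
i=37 'd': node 7→8
i=38 'a': node 8→9  → match P1@[36:38]
i=39 'a': node 9→7 ·f
i=40 'd': node 7→8
i=41 'a': node 8→9  → match P1@[39:41]
i=42 'a': node 9→7 ·f

Result: [[3,1],[9,0],[13,1],[25,0],[29,1],[35,0],[38,1],[41,1]]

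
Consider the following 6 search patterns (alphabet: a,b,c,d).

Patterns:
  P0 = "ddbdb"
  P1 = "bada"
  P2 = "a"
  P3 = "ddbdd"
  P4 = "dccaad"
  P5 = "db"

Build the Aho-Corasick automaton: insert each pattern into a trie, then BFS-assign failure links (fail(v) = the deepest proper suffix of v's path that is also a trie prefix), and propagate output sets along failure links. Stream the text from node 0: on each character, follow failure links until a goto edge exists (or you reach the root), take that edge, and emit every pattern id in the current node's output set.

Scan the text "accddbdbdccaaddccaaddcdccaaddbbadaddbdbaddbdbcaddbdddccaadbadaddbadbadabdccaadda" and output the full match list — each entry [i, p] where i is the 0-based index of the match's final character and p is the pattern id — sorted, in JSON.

Build automaton:
Trie nodes:
  0='ε' goto a→10 b→6 d→1
  1='d' goto b→17 c→12 d→2
  2='dd' goto b→3
  3='ddb' goto d→4
  4='ddbd' goto b→5 d→11
  5='ddbdb' goto ·  [P0 ends]
  6='b' goto a→7
  7='ba' goto d→8
  8='bad' goto a→9
  9='bada' goto ·  [P1 ends]
  10='a' goto ·  [P2 ends]
  11='ddbdd' goto ·  [P3 ends]
  12='dc' goto c→13
  13='dcc' goto a→14
  14='dcca' goto a→15
  15='dccaa' goto d→16
  16='dccaad' goto ·  [P4 ends]
  17='db' goto ·  [P5 ends]

Failure links (BFS by depth):
  n1('d'): parent n0 fail=0; on 'd' 0 → fail=0;  out ∅∪∅=∅
  n6('b'): parent n0 fail=0; on 'b' 0 → fail=0;  out ∅∪∅=∅
  n10('a'): parent n0 fail=0; on 'a' 0 → fail=0;  out {2}∪∅={2}
  n2('dd'): parent n1 fail=0; on 'd' 0 → fail=1;  out ∅∪∅=∅
  n7('ba'): parent n6 fail=0; on 'a' 0 → fail=10;  out ∅∪{2}={2}
  n12('dc'): parent n1 fail=0; on 'c' 0 → fail=0;  out ∅∪∅=∅
  n17('db'): parent n1 fail=0; on 'b' 0 → fail=6;  out {5}∪∅={5}
  n3('ddb'): parent n2 fail=1; on 'b' 1 → fail=17;  out ∅∪{5}={5}
  n8('bad'): parent n7 fail=10; on 'd' 10→0 → fail=1;  out ∅∪∅=∅
  n13('dcc'): parent n12 fail=0; on 'c' 0 → fail=0;  out ∅∪∅=∅
  n4('ddbd'): parent n3 fail=17; on 'd' 17→6→0 → fail=1;  out ∅∪∅=∅
  n9('bada'): parent n8 fail=1; on 'a' 1→0 → fail=10;  out {1}∪{2}={1,2}
  n14('dcca'): parent n13 fail=0; on 'a' 0 → fail=10;  out ∅∪{2}={2}
  n5('ddbdb'): parent n4 fail=1; on 'b' 1 → fail=17;  out {0}∪{5}={0,5}
  n11('ddbdd'): parent n4 fail=1; on 'd' 1 → fail=2;  out {3}∪∅={3}
  n15('dccaa'): parent n14 fail=10; on 'a' 10→0 → fail=10;  out ∅∪{2}={2}
  n16('dccaad'): parent n15 fail=10; on 'd' 10→0 → fail=1;  out {4}∪∅={4}

Run:
[0] read 'a'  n0⇒n10  ** P2@[0:0]
[1] read 'c'  n10⇒n0 ·f
[2] read 'c'  n0⇒n0
[3] read 'd'  n0⇒n1
[4] read 'd'  n1⇒n2
[5] read 'b'  n2⇒n3  ** P5@[4:5]
[6] read 'd'  n3⇒n4
[7] read 'b'  n4⇒n5  ** P0@[3:7],P5@[6:7]
[8] read 'd'  n5⇒n1 ·f
[9] read 'c'  n1⇒n12
[10] read 'c'  n12⇒n13
[11] read 'a'  n13⇒n14  ** P2@[11:11]
[12] read 'a'  n14⇒n15  ** P2@[12:12]
[13] read 'd'  n15⇒n16  ** P4@[8:13]
[14] read 'd'  n16⇒n2 ·f
[15] read 'c'  n2⇒n12 ·f
[16] read 'c'  n12⇒n13
[17] read 'a'  n13⇒n14  ** P2@[17:17]
[18] read 'a'  n14⇒n15  ** P2@[18:18]
[19] read 'd'  n15⇒n16  ** P4@[14:19]
[20] read 'd'  n16⇒n2 ·f
[21] read 'c'  n2⇒n12 ·f
[22] read 'd'  n12⇒n1 ·f
[23] read 'c'  n1⇒n12
[24] read 'c'  n12⇒n13
[25] read 'a'  n13⇒n14  ** P2@[25:25]
[26] read 'a'  n14⇒n15  ** P2@[26:26]
[27] read 'd'  n15⇒n16  ** P4@[22:27]
[28] read 'd'  n16⇒n2 ·f
[29] read 'b'  n2⇒n3  ** P5@[28:29]
[30] read 'b'  n3⇒n6 ·f
[31] read 'a'  n6⇒n7  ** P2@[31:31]
[32] read 'd'  n7⇒n8
[33] read 'a'  n8⇒n9  ** P1@[30:33],P2@[33:33]
[34] read 'd'  n9⇒n1 ·f
[35] read 'd'  n1⇒n2
[36] read 'b'  n2⇒n3  ** P5@[35:36]
[37] read 'd'  n3⇒n4
[38] read 'b'  n4⇒n5  ** P0@[34:38],P5@[37:38]
[39] read 'a'  n5⇒n7 ·f  ** P2@[39:39]
[40] read 'd'  n7⇒n8
[41] read 'd'  n8⇒n2 ·f
[42] read 'b'  n2⇒n3  ** P5@[41:42]
[43] read 'd'  n3⇒n4
[44] read 'b'  n4⇒n5  ** P0@[40:44],P5@[43:44]
[45] read 'c'  n5⇒n0 ·f
[46] read 'a'  n0⇒n10  ** P2@[46:46]
[47] read 'd'  n10⇒n1 ·f
[48] read 'd'  n1⇒n2
[49] read 'b'  n2⇒n3  ** P5@[48:49]
[50] read 'd'  n3⇒n4
[51] read 'd'  n4⇒n11  ** P3@[47:51]
[52] read 'd'  n11⇒n2 ·f
[53] read 'c'  n2⇒n12 ·f
[54] read 'c'  n12⇒n13
[55] read 'a'  n13⇒n14  ** P2@[55:55]
[56] read 'a'  n14⇒n15  ** P2@[56:56]
[57] read 'd'  n15⇒n16  ** P4@[52:57]
[58] read 'b'  n16⇒n17 ·f  ** P5@[57:58]
[59] read 'a'  n17⇒n7 ·f  ** P2@[59:59]
[60] read 'd'  n7⇒n8
[61] read 'a'  n8⇒n9  ** P1@[58:61],P2@[61:61]
[62] read 'd'  n9⇒n1 ·f
[63] read 'd'  n1⇒n2
[64] read 'b'  n2⇒n3  ** P5@[63:64]
[65] read 'a'  n3⇒n7 ·f  ** P2@[65:65]
[66] read 'd'  n7⇒n8
[67] read 'b'  n8⇒n17 ·f  ** P5@[66:67]
[68] read 'a'  n17⇒n7 ·f  ** P2@[68:68]
[69] read 'd'  n7⇒n8
[70] read 'a'  n8⇒n9  ** P1@[67:70],P2@[70:70]
[71] read 'b'  n9⇒n6 ·f
[72] read 'd'  n6⇒n1 ·f
[73] read 'c'  n1⇒n12
[74] read 'c'  n12⇒n13
[75] read 'a'  n13⇒n14  ** P2@[75:75]
[76] read 'a'  n14⇒n15  ** P2@[76:76]
[77] read 'd'  n15⇒n16  ** P4@[72:77]
[78] read 'd'  n16⇒n2 ·f
[79] read 'a'  n2⇒n10 ·f  ** P2@[79:79]

Result: [[0,2],[5,5],[7,0],[7,5],[11,2],[12,2],[13,4],[17,2],[18,2],[19,4],[25,2],[26,2],[27,4],[29,5],[31,2],[33,1],[33,2],[36,5],[38,0],[38,5],[39,2],[42,5],[44,0],[44,5],[46,2],[49,5],[51,3],[55,2],[56,2],[57,4],[58,5],[59,2],[61,1],[61,2],[64,5],[65,2],[67,5],[68,2],[70,1],[70,2],[75,2],[76,2],[77,4],[79,2]]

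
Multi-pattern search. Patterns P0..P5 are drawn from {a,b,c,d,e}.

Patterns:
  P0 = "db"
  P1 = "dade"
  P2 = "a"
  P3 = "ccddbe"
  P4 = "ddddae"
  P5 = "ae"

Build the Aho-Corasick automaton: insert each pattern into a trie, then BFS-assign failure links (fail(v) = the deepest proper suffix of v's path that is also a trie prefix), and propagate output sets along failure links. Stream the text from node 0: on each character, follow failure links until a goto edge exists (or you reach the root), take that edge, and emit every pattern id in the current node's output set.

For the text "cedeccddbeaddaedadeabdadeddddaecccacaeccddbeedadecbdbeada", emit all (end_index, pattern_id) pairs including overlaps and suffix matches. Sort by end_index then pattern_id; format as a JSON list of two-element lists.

Build automaton:
Trie (insert patterns):
  n0 'ε': a→6 c→7 d→1
  n1 'd': a→3 b→2 d→13
  n2 'db': ·  [P0 ends]
  n3 'da': d→4
  n4 'dad': e→5
  n5 'dade': ·  [P1 ends]
  n6 'a': e→18  [P2 ends]
  n7 'c': c→8
  n8 'cc': d→9
  n9 'ccd': d→10
  n10 'ccdd': b→11
  n11 'ccddb': e→12
  n12 'ccddbe': ·  [P3 ends]
  n13 'dd': d→14
  n14 'ddd': d→15
  n15 'dddd': a→16
  n16 'dddda': e→17
  n17 'ddddae': ·  [P4 ends]
  n18 'ae': ·  [P5 ends]

Failure links (BFS by depth):
  fail(1) 'd': from fail(0)=0 chase 'd': 0 ⇒ 0;  out=∅∪out(0)=∅
  fail(6) 'a': from fail(0)=0 chase 'a': 0 ⇒ 0;  out={2}∪out(0)={2}
  fail(7) 'c': from fail(0)=0 chase 'c': 0 ⇒ 0;  out=∅∪out(0)=∅
  fail(2) 'db': from fail(1)=0 chase 'b': 0 ⇒ 0;  out={0}∪out(0)={0}
  fail(3) 'da': from fail(1)=0 chase 'a': 0 ⇒ 6;  out=∅∪out(6)={2}
  fail(8) 'cc': from fail(7)=0 chase 'c': 0 ⇒ 7;  out=∅∪out(7)=∅
  fail(13) 'dd': from fail(1)=0 chase 'd': 0 ⇒ 1;  out=∅∪out(1)=∅
  fail(18) 'ae': from fail(6)=0 chase 'e': 0 ⇒ 0;  out={5}∪out(0)={5}
  fail(4) 'dad': from fail(3)=6 chase 'd': 6→0 ⇒ 1;  out=∅∪out(1)=∅
  fail(9) 'ccd': from fail(8)=7 chase 'd': 7→0 ⇒ 1;  out=∅∪out(1)=∅
  fail(14) 'ddd': from fail(13)=1 chase 'd': 1 ⇒ 13;  out=∅∪out(13)=∅
  fail(5) 'dade': from fail(4)=1 chase 'e': 1→0 ⇒ 0;  out={1}∪out(0)={1}
  fail(10) 'ccdd': from fail(9)=1 chase 'd': 1 ⇒ 13;  out=∅∪out(13)=∅
  fail(15) 'dddd': from fail(14)=13 chase 'd': 13 ⇒ 14;  out=∅∪out(14)=∅
  fail(11) 'ccddb': from fail(10)=13 chase 'b': 13→1 ⇒ 2;  out=∅∪out(2)={0}
  fail(16) 'dddda': from fail(15)=14 chase 'a': 14→13→1 ⇒ 3;  out=∅∪out(3)={2}
  fail(12) 'ccddbe': from fail(11)=2 chase 'e': 2→0 ⇒ 0;  out={3}∪out(0)={3}
  fail(17) 'ddddae': from fail(16)=3 chase 'e': 3→6 ⇒ 18;  out={4}∪out(18)={4,5}

Run:
[0] read 'c'  n0⇒n7
[1] read 'e'  n7⇒n0 (via fail)
[2] read 'd'  n0⇒n1
[3] read 'e'  n1⇒n0 (via fail)
[4] read 'c'  n0⇒n7
[5] read 'c'  n7⇒n8
[6] read 'd'  n8⇒n9
[7] read 'd'  n9⇒n10
[8] read 'b'  n10⇒n11  ** P0@[7:8]
[9] read 'e'  n11⇒n12  ** P3@[4:9]
[10] read 'a'  n12⇒n6 (via fail)  ** P2@[10:10]
[11] read 'd'  n6⇒n1 (via fail)
[12] read 'd'  n1⇒n13
[13] read 'a'  n13⇒n3 (via fail)  ** P2@[13:13]
[14] read 'e'  n3⇒n18 (via fail)  ** P5@[13:14]
[15] read 'd'  n18⇒n1 (via fail)
[16] read 'a'  n1⇒n3  ** P2@[16:16]
[17] read 'd'  n3⇒n4
[18] read 'e'  n4⇒n5  ** P1@[15:18]
[19] read 'a'  n5⇒n6 (via fail)  ** P2@[19:19]
[20] read 'b'  n6⇒n0 (via fail)
[21] read 'd'  n0⇒n1
[22] read 'a'  n1⇒n3  ** P2@[22:22]
[23] read 'd'  n3⇒n4
[24] read 'e'  n4⇒n5  ** P1@[21:24]
[25] read 'd'  n5⇒n1 (via fail)
[26] read 'd'  n1⇒n13
[27] read 'd'  n13⇒n14
[28] read 'd'  n14⇒n15
[29] read 'a'  n15⇒n16  ** P2@[29:29]
[30] read 'e'  n16⇒n17  ** P4@[25:30],P5@[29:30]
[31] read 'c'  n17⇒n7 (via fail)
[32] read 'c'  n7⇒n8
[33] read 'c'  n8⇒n8 (via fail)
[34] read 'a'  n8⇒n6 (via fail)  ** P2@[34:34]
[35] read 'c'  n6⇒n7 (via fail)
[36] read 'a'  n7⇒n6 (via fail)  ** P2@[36:36]
[37] read 'e'  n6⇒n18  ** P5@[36:37]
[38] read 'c'  n18⇒n7 (via fail)
[39] read 'c'  n7⇒n8
[40] read 'd'  n8⇒n9
[41] read 'd'  n9⇒n10
[42] read 'b'  n10⇒n11  ** P0@[41:42]
[43] read 'e'  n11⇒n12  ** P3@[38:43]
[44] read 'e'  n12⇒n0 (via fail)
[45] read 'd'  n0⇒n1
[46] read 'a'  n1⇒n3  ** P2@[46:46]
[47] read 'd'  n3⇒n4
[48] read 'e'  n4⇒n5  ** P1@[45:48]
[49] read 'c'  n5⇒n7 (via fail)
[50] read 'b'  n7⇒n0 (via fail)
[51] read 'd'  n0⇒n1
[52] read 'b'  n1⇒n2  ** P0@[51:52]
[53] read 'e'  n2⇒n0 (via fail)
[54] read 'a'  n0⇒n6  ** P2@[54:54]
[55] read 'd'  n6⇒n1 (via fail)
[56] read 'a'  n1⇒n3  ** P2@[56:56]

Result: [[8,0],[9,3],[10,2],[13,2],[14,5],[16,2],[18,1],[19,2],[22,2],[24,1],[29,2],[30,4],[30,5],[34,2],[36,2],[37,5],[42,0],[43,3],[46,2],[48,1],[52,0],[54,2],[56,2]]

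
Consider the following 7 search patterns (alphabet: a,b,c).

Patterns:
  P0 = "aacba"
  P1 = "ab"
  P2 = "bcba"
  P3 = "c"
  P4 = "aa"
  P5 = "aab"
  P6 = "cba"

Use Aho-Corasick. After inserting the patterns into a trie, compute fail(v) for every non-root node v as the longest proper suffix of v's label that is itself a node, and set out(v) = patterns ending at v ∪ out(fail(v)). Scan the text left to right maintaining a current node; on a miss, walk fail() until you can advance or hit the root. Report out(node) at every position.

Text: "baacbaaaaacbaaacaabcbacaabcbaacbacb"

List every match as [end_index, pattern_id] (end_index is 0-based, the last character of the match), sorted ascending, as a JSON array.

Build automaton:
Trie (insert patterns):
  n0 'ε': a→1 b→7 c→11
  n1 'a': a→2 b→6
  n2 'aa': b→12 c→3  ←P4
  n3 'aac': b→4
  n4 'aacb': a→5
  n5 'aacba': ·  ←P0
  n6 'ab': ·  ←P1
  n7 'b': c→8
  n8 'bc': b→9
  n9 'bcb': a→10
  n10 'bcba': ·  ←P2
  n11 'c': b→13  ←P3
  n12 'aab': ·  ←P5
  n13 'cb': a→14
  n14 'cba': ·  ←P6

BFS fail/out derivation:
  n1('a'): parent n0 fail=0; on 'a' 0 → fail=0;  out ∅∪∅=∅
  n7('b'): parent n0 fail=0; on 'b' 0 → fail=0;  out ∅∪∅=∅
  n11('c'): parent n0 fail=0; on 'c' 0 → fail=0;  out {3}∪∅={3}
  n2('aa'): parent n1 fail=0; on 'a' 0 → fail=1;  out {4}∪∅={4}
  n6('ab'): parent n1 fail=0; on 'b' 0 → fail=7;  out {1}∪∅={1}
  n8('bc'): parent n7 fail=0; on 'c' 0 → fail=11;  out ∅∪{3}={3}
  n13('cb'): parent n11 fail=0; on 'b' 0 → fail=7;  out ∅∪∅=∅
  n3('aac'): parent n2 fail=1; on 'c' 1→0 → fail=11;  out ∅∪{3}={3}
  n9('bcb'): parent n8 fail=11; on 'b' 11 → fail=13;  out ∅∪∅=∅
  n12('aab'): parent n2 fail=1; on 'b' 1 → fail=6;  out {5}∪{1}={1,5}
  n14('cba'): parent n13 fail=7; on 'a' 7→0 → fail=1;  out {6}∪∅={6}
  n4('aacb'): parent n3 fail=11; on 'b' 11 → fail=13;  out ∅∪∅=∅
  n10('bcba'): parent n9 fail=13; on 'a' 13 → fail=14;  out {2}∪{6}={2,6}
  n5('aacba'): parent n4 fail=13; on 'a' 13 → fail=14;  out {0}∪{6}={0,6}

Run:
i=0 'b': node 0→7
i=1 'a': node 7→1 ·f
i=2 'a': node 1→2  → match P4@[1:2]
i=3 'c': node 2→3  → match P3@[3:3]
i=4 'b': node 3→4
i=5 'a': node 4→5  → match P0@[1:5],P6@[3:5]
i=6 'a': node 5→2 ·f  → match P4@[5:6]
i=7 'a': node 2→2 ·f  → match P4@[6:7]
i=8 'a': node 2→2 ·f  → match P4@[7:8]
i=9 'a': node 2→2 ·f  → match P4@[8:9]
i=10 'c': node 2→3  → match P3@[10:10]
i=11 'b': node 3→4
i=12 'a': node 4→5  → match P0@[8:12],P6@[10:12]
i=13 'a': node 5→2 ·f  → match P4@[12:13]
i=14 'a': node 2→2 ·f  → match P4@[13:14]
i=15 'c': node 2→3  → match P3@[15:15]
i=16 'a': node 3→1 ·f
i=17 'a': node 1→2  → match P4@[16:17]
i=18 'b': node 2→12  → match P1@[17:18],P5@[16:18]
i=19 'c': node 12→8 ·f  → match P3@[19:19]
i=20 'b': node 8→9
i=21 'a': node 9→10  → match P2@[18:21],P6@[19:21]
i=22 'c': node 10→11 ·f  → match P3@[22:22]
i=23 'a': node 11→1 ·f
i=24 'a': node 1→2  → match P4@[23:24]
i=25 'b': node 2→12  → match P1@[24:25],P5@[23:25]
i=26 'c': node 12→8 ·f  → match P3@[26:26]
i=27 'b': node 8→9
i=28 'a': node 9→10  → match P2@[25:28],P6@[26:28]
i=29 'a': node 10→2 ·f  → match P4@[28:29]
i=30 'c': node 2→3  → match P3@[30:30]
i=31 'b': node 3→4
i=32 'a': node 4→5  → match P0@[28:32],P6@[30:32]
i=33 'c': node 5→11 ·f  → match P3@[33:33]
i=34 'b': node 11→13

All matches (sorted): [[2,4],[3,3],[5,0],[5,6],[6,4],[7,4],[8,4],[9,4],[10,3],[12,0],[12,6],[13,4],[14,4],[15,3],[17,4],[18,1],[18,5],[19,3],[21,2],[21,6],[22,3],[24,4],[25,1],[25,5],[26,3],[28,2],[28,6],[29,4],[30,3],[32,0],[32,6],[33,3]]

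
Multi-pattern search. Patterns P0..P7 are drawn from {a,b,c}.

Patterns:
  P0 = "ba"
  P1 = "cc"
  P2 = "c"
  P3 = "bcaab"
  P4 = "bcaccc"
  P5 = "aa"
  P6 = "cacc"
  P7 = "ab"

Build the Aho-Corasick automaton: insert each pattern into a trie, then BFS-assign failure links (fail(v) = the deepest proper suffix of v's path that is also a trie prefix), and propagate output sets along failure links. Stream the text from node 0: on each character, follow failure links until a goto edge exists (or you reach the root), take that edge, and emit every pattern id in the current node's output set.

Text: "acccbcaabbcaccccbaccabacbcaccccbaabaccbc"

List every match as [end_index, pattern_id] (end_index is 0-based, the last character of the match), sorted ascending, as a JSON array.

Construct AC machine:
Trie (insert patterns):
  n0 'ε': a→12 b→1 c→3
  n1 'b': a→2 c→5
  n2 'ba': ·  [P0 ends]
  n3 'c': a→14 c→4  [P2 ends]
  n4 'cc': ·  [P1 ends]
  n5 'bc': a→6
  n6 'bca': a→7 c→9
  n7 'bcaa': b→8
  n8 'bcaab': ·  [P3 ends]
  n9 'bcac': c→10
  n10 'bcacc': c→11
  n11 'bcaccc': ·  [P4 ends]
  n12 'a': a→13 b→17
  n13 'aa': ·  [P5 ends]
  n14 'ca': c→15
  n15 'cac': c→16
  n16 'cacc': ·  [P6 ends]
  n17 'ab': ·  [P7 ends]

Failure links (BFS by depth):
  n1('b'): parent n0 fail=0; on 'b' 0 → fail=0;  out ∅∪∅=∅
  n3('c'): parent n0 fail=0; on 'c' 0 → fail=0;  out {2}∪∅={2}
  n12('a'): parent n0 fail=0; on 'a' 0 → fail=0;  out ∅∪∅=∅
  n2('ba'): parent n1 fail=0; on 'a' 0 → fail=12;  out {0}∪∅={0}
  n4('cc'): parent n3 fail=0; on 'c' 0 → fail=3;  out {1}∪{2}={1,2}
  n5('bc'): parent n1 fail=0; on 'c' 0 → fail=3;  out ∅∪{2}={2}
  n13('aa'): parent n12 fail=0; on 'a' 0 → fail=12;  out {5}∪∅={5}
  n14('ca'): parent n3 fail=0; on 'a' 0 → fail=12;  out ∅∪∅=∅
  n17('ab'): parent n12 fail=0; on 'b' 0 → fail=1;  out {7}∪∅={7}
  n6('bca'): parent n5 fail=3; on 'a' 3 → fail=14;  out ∅∪∅=∅
  n15('cac'): parent n14 fail=12; on 'c' 12→0 → fail=3;  out ∅∪{2}={2}
  n7('bcaa'): parent n6 fail=14; on 'a' 14→12 → fail=13;  out ∅∪{5}={5}
  n9('bcac'): parent n6 fail=14; on 'c' 14 → fail=15;  out ∅∪{2}={2}
  n16('cacc'): parent n15 fail=3; on 'c' 3 → fail=4;  out {6}∪{1,2}={1,2,6}
  n8('bcaab'): parent n7 fail=13; on 'b' 13→12 → fail=17;  out {3}∪{7}={3,7}
  n10('bcacc'): parent n9 fail=15; on 'c' 15 → fail=16;  out ∅∪{1,2,6}={1,2,6}
  n11('bcaccc'): parent n10 fail=16; on 'c' 16→4→3 → fail=4;  out {4}∪{1,2}={1,2,4}

Text stream:
[0] read 'a'  n0⇒n12
[1] read 'c'  n12⇒n3 ·f  ** P2@[1:1]
[2] read 'c'  n3⇒n4  ** P1@[1:2],P2@[2:2]
[3] read 'c'  n4⇒n4 ·f  ** P1@[2:3],P2@[3:3]
[4] read 'b'  n4⇒n1 ·f
[5] read 'c'  n1⇒n5  ** P2@[5:5]
[6] read 'a'  n5⇒n6
[7] read 'a'  n6⇒n7  ** P5@[6:7]
[8] read 'b'  n7⇒n8  ** P3@[4:8],P7@[7:8]
[9] read 'b'  n8⇒n1 ·f
[10] read 'c'  n1⇒n5  ** P2@[10:10]
[11] read 'a'  n5⇒n6
[12] read 'c'  n6⇒n9  ** P2@[12:12]
[13] read 'c'  n9⇒n10  ** P1@[12:13],P2@[13:13],P6@[10:13]
[14] read 'c'  n10⇒n11  ** P1@[13:14],P2@[14:14],P4@[9:14]
[15] read 'c'  n11⇒n4 ·f  ** P1@[14:15],P2@[15:15]
[16] read 'b'  n4⇒n1 ·f
[17] read 'a'  n1⇒n2  ** P0@[16:17]
[18] read 'c'  n2⇒n3 ·f  ** P2@[18:18]
[19] read 'c'  n3⇒n4  ** P1@[18:19],P2@[19:19]
[20] read 'a'  n4⇒n14 ·f
[21] read 'b'  n14⇒n17 ·f  ** P7@[20:21]
[22] read 'a'  n17⇒n2 ·f  ** P0@[21:22]
[23] read 'c'  n2⇒n3 ·f  ** P2@[23:23]
[24] read 'b'  n3⇒n1 ·f
[25] read 'c'  n1⇒n5  ** P2@[25:25]
[26] read 'a'  n5⇒n6
[27] read 'c'  n6⇒n9  ** P2@[27:27]
[28] read 'c'  n9⇒n10  ** P1@[27:28],P2@[28:28],P6@[25:28]
[29] read 'c'  n10⇒n11  ** P1@[28:29],P2@[29:29],P4@[24:29]
[30] read 'c'  n11⇒n4 ·f  ** P1@[29:30],P2@[30:30]
[31] read 'b'  n4⇒n1 ·f
[32] read 'a'  n1⇒n2  ** P0@[31:32]
[33] read 'a'  n2⇒n13 ·f  ** P5@[32:33]
[34] read 'b'  n13⇒n17 ·f  ** P7@[33:34]
[35] read 'a'  n17⇒n2 ·f  ** P0@[34:35]
[36] read 'c'  n2⇒n3 ·f  ** P2@[36:36]
[37] read 'c'  n3⇒n4  ** P1@[36:37],P2@[37:37]
[38] read 'b'  n4⇒n1 ·f
[39] read 'c'  n1⇒n5  ** P2@[39:39]

Result: [[1,2],[2,1],[2,2],[3,1],[3,2],[5,2],[7,5],[8,3],[8,7],[10,2],[12,2],[13,1],[13,2],[13,6],[14,1],[14,2],[14,4],[15,1],[15,2],[17,0],[18,2],[19,1],[19,2],[21,7],[22,0],[23,2],[25,2],[27,2],[28,1],[28,2],[28,6],[29,1],[29,2],[29,4],[30,1],[30,2],[32,0],[33,5],[34,7],[35,0],[36,2],[37,1],[37,2],[39,2]]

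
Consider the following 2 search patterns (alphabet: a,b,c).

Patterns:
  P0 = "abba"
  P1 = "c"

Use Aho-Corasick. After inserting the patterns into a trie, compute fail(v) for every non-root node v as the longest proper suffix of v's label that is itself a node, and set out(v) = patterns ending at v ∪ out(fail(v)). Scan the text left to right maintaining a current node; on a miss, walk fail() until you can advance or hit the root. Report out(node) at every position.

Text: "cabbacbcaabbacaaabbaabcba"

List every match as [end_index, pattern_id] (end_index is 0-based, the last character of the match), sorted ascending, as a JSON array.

Build:
Trie (insert patterns):
  0='ε' goto a→1 c→5
  1='a' goto b→2
  2='ab' goto b→3
  3='abb' goto a→4
  4='abba' goto ·  ←P0
  5='c' goto ·  ←P1

Failure links (BFS by depth):
  fail(1) 'a': from fail(0)=0 chase 'a': 0 ⇒ 0;  out=∅∪out(0)=∅
  fail(5) 'c': from fail(0)=0 chase 'c': 0 ⇒ 0;  out={1}∪out(0)={1}
  fail(2) 'ab': from fail(1)=0 chase 'b': 0 ⇒ 0;  out=∅∪out(0)=∅
  fail(3) 'abb': from fail(2)=0 chase 'b': 0 ⇒ 0;  out=∅∪out(0)=∅
  fail(4) 'abba': from fail(3)=0 chase 'a': 0 ⇒ 1;  out={0}∪out(1)={0}

Scan:
[0] read 'c'  n0⇒n5  emit P1@[0:0]
[1] read 'a'  n5⇒n1 (fail-walked)
[2] read 'b'  n1⇒n2
[3] read 'b'  n2⇒n3
[4] read 'a'  n3⇒n4  emit P0@[1:4]
[5] read 'c'  n4⇒n5 (fail-walked)  emit P1@[5:5]
[6] read 'b'  n5⇒n0 (fail-walked)
[7] read 'c'  n0⇒n5  emit P1@[7:7]
[8] read 'a'  n5⇒n1 (fail-walked)
[9] read 'a'  n1⇒n1 (fail-walked)
[10] read 'b'  n1⇒n2
[11] read 'b'  n2⇒n3
[12] read 'a'  n3⇒n4  emit P0@[9:12]
[13] read 'c'  n4⇒n5 (fail-walked)  emit P1@[13:13]
[14] read 'a'  n5⇒n1 (fail-walked)
[15] read 'a'  n1⇒n1 (fail-walked)
[16] read 'a'  n1⇒n1 (fail-walked)
[17] read 'b'  n1⇒n2
[18] read 'b'  n2⇒n3
[19] read 'a'  n3⇒n4  emit P0@[16:19]
[20] read 'a'  n4⇒n1 (fail-walked)
[21] read 'b'  n1⇒n2
[22] read 'c'  n2⇒n5 (fail-walked)  emit P1@[22:22]
[23] read 'b'  n5⇒n0 (fail-walked)
[24] read 'a'  n0⇒n1

Result: [[0,1],[4,0],[5,1],[7,1],[12,0],[13,1],[19,0],[22,1]]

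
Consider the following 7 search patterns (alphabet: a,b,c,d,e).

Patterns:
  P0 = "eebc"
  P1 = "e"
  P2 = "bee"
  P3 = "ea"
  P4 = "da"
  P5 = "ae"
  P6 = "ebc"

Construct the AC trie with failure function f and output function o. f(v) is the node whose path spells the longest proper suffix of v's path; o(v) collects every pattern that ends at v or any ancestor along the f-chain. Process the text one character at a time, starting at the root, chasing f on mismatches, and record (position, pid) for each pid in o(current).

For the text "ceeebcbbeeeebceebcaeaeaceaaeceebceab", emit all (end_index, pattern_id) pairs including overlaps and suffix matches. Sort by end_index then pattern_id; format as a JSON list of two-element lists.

Construct AC machine:
Trie (insert patterns):
  n0 'ε': a→11 b→5 d→9 e→1
  n1 'e': a→8 b→13 e→2  ←P1
  n2 'ee': b→3
  n3 'eeb': c→4
  n4 'eebc': ·  ←P0
  n5 'b': e→6
  n6 'be': e→7
  n7 'bee': ·  ←P2
  n8 'ea': ·  ←P3
  n9 'd': a→10
  n10 'da': ·  ←P4
  n11 'a': e→12
  n12 'ae': ·  ←P5
  n13 'eb': c→14
  n14 'ebc': ·  ←P6

BFS fail/out derivation:
  n1('e'): parent n0 fail=0; on 'e' 0 → fail=0;  out {1}∪∅={1}
  n5('b'): parent n0 fail=0; on 'b' 0 → fail=0;  out ∅∪∅=∅
  n9('d'): parent n0 fail=0; on 'd' 0 → fail=0;  out ∅∪∅=∅
  n11('a'): parent n0 fail=0; on 'a' 0 → fail=0;  out ∅∪∅=∅
  n2('ee'): parent n1 fail=0; on 'e' 0 → fail=1;  out ∅∪{1}={1}
  n6('be'): parent n5 fail=0; on 'e' 0 → fail=1;  out ∅∪{1}={1}
  n8('ea'): parent n1 fail=0; on 'a' 0 → fail=11;  out {3}∪∅={3}
  n10('da'): parent n9 fail=0; on 'a' 0 → fail=11;  out {4}∪∅={4}
  n12('ae'): parent n11 fail=0; on 'e' 0 → fail=1;  out {5}∪{1}={1,5}
  n13('eb'): parent n1 fail=0; on 'b' 0 → fail=5;  out ∅∪∅=∅
  n3('eeb'): parent n2 fail=1; on 'b' 1 → fail=13;  out ∅∪∅=∅
  n7('bee'): parent n6 fail=1; on 'e' 1 → fail=2;  out {2}∪{1}={1,2}
  n14('ebc'): parent n13 fail=5; on 'c' 5→0 → fail=0;  out {6}∪∅={6}
  n4('eebc'): parent n3 fail=13; on 'c' 13 → fail=14;  out {0}∪{6}={0,6}

Text stream:
pos 0 'c': at 0
pos 1 'e': at 1  emit P1@[1:1]
pos 2 'e': at 2  emit P1@[2:2]
pos 3 'e': at 2 (fail-walked)  emit P1@[3:3]
pos 4 'b': at 3
pos 5 'c': at 4  emit P0@[2:5],P6@[3:5]
pos 6 'b': at 5 (fail-walked)
pos 7 'b': at 5 (fail-walked)
pos 8 'e': at 6  emit P1@[8:8]
pos 9 'e': at 7  emit P1@[9:9],P2@[7:9]
pos 10 'e': at 2 (fail-walked)  emit P1@[10:10]
pos 11 'e': at 2 (fail-walked)  emit P1@[11:11]
pos 12 'b': at 3
pos 13 'c': at 4  emit P0@[10:13],P6@[11:13]
pos 14 'e': at 1 (fail-walked)  emit P1@[14:14]
pos 15 'e': at 2  emit P1@[15:15]
pos 16 'b': at 3
pos 17 'c': at 4  emit P0@[14:17],P6@[15:17]
pos 18 'a': at 11 (fail-walked)
pos 19 'e': at 12  emit P1@[19:19],P5@[18:19]
pos 20 'a': at 8 (fail-walked)  emit P3@[19:20]
pos 21 'e': at 12 (fail-walked)  emit P1@[21:21],P5@[20:21]
pos 22 'a': at 8 (fail-walked)  emit P3@[21:22]
pos 23 'c': at 0 (fail-walked)
pos 24 'e': at 1  emit P1@[24:24]
pos 25 'a': at 8  emit P3@[24:25]
pos 26 'a': at 11 (fail-walked)
pos 27 'e': at 12  emit P1@[27:27],P5@[26:27]
pos 28 'c': at 0 (fail-walked)
pos 29 'e': at 1  emit P1@[29:29]
pos 30 'e': at 2  emit P1@[30:30]
pos 31 'b': at 3
pos 32 'c': at 4  emit P0@[29:32],P6@[30:32]
pos 33 'e': at 1 (fail-walked)  emit P1@[33:33]
pos 34 'a': at 8  emit P3@[33:34]
pos 35 'b': at 5 (fail-walked)

Matches: [[1,1],[2,1],[3,1],[5,0],[5,6],[8,1],[9,1],[9,2],[10,1],[11,1],[13,0],[13,6],[14,1],[15,1],[17,0],[17,6],[19,1],[19,5],[20,3],[21,1],[21,5],[22,3],[24,1],[25,3],[27,1],[27,5],[29,1],[30,1],[32,0],[32,6],[33,1],[34,3]]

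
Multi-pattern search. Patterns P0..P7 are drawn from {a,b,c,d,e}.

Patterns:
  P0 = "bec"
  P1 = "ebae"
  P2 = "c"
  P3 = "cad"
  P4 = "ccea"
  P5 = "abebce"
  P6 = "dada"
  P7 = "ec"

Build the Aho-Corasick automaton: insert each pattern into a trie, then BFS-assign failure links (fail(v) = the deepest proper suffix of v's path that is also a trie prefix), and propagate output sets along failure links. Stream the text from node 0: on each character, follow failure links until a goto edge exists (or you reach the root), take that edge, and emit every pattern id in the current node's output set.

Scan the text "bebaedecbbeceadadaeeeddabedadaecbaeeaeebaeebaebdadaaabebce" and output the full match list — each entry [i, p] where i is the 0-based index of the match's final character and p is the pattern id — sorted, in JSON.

Construct AC machine:
Trie nodes:
  n0 'ε': a→14 b→1 c→8 d→20 e→4
  n1 'b': e→2
  n2 'be': c→3
  n3 'bec': ·  [P0 ends]
  n4 'e': b→5 c→24
  n5 'eb': a→6
  n6 'eba': e→7
  n7 'ebae': ·  [P1 ends]
  n8 'c': a→9 c→11  [P2 ends]
  n9 'ca': d→10
  n10 'cad': ·  [P3 ends]
  n11 'cc': e→12
  n12 'cce': a→13
  n13 'ccea': ·  [P4 ends]
  n14 'a': b→15
  n15 'ab': e→16
  n16 'abe': b→17
  n17 'abeb': c→18
  n18 'abebc': e→19
  n19 'abebce': ·  [P5 ends]
  n20 'd': a→21
  n21 'da': d→22
  n22 'dad': a→23
  n23 'dada': ·  [P6 ends]
  n24 'ec': ·  [P7 ends]

BFS fail/out derivation:
  n1('b'): parent n0 fail=0; on 'b' 0 → fail=0;  out ∅∪∅=∅
  n4('e'): parent n0 fail=0; on 'e' 0 → fail=0;  out ∅∪∅=∅
  n8('c'): parent n0 fail=0; on 'c' 0 → fail=0;  out {2}∪∅={2}
  n14('a'): parent n0 fail=0; on 'a' 0 → fail=0;  out ∅∪∅=∅
  n20('d'): parent n0 fail=0; on 'd' 0 → fail=0;  out ∅∪∅=∅
  n2('be'): parent n1 fail=0; on 'e' 0 → fail=4;  out ∅∪∅=∅
  n5('eb'): parent n4 fail=0; on 'b' 0 → fail=1;  out ∅∪∅=∅
  n9('ca'): parent n8 fail=0; on 'a' 0 → fail=14;  out ∅∪∅=∅
  n11('cc'): parent n8 fail=0; on 'c' 0 → fail=8;  out ∅∪{2}={2}
  n15('ab'): parent n14 fail=0; on 'b' 0 → fail=1;  out ∅∪∅=∅
  n21('da'): parent n20 fail=0; on 'a' 0 → fail=14;  out ∅∪∅=∅
  n24('ec'): parent n4 fail=0; on 'c' 0 → fail=8;  out {7}∪{2}={2,7}
  n3('bec'): parent n2 fail=4; on 'c' 4 → fail=24;  out {0}∪{2,7}={0,2,7}
  n6('eba'): parent n5 fail=1; on 'a' 1→0 → fail=14;  out ∅∪∅=∅
  n10('cad'): parent n9 fail=14; on 'd' 14→0 → fail=20;  out {3}∪∅={3}
  n12('cce'): parent n11 fail=8; on 'e' 8→0 → fail=4;  out ∅∪∅=∅
  n16('abe'): parent n15 fail=1; on 'e' 1 → fail=2;  out ∅∪∅=∅
  n22('dad'): parent n21 fail=14; on 'd' 14→0 → fail=20;  out ∅∪∅=∅
  n7('ebae'): parent n6 fail=14; on 'e' 14→0 → fail=4;  out {1}∪∅={1}
  n13('ccea'): parent n12 fail=4; on 'a' 4→0 → fail=14;  out {4}∪∅={4}
  n17('abeb'): parent n16 fail=2; on 'b' 2→4 → fail=5;  out ∅∪∅=∅
  n23('dada'): parent n22 fail=20; on 'a' 20 → fail=21;  out {6}∪∅={6}
  n18('abebc'): parent n17 fail=5; on 'c' 5→1→0 → fail=8;  out ∅∪{2}={2}
  n19('abebce'): parent n18 fail=8; on 'e' 8→0 → fail=4;  out {5}∪∅={5}

Text stream:
pos 0 'b': at 1
pos 1 'e': at 2
pos 2 'b': at 5 (fail-walked)
pos 3 'a': at 6
pos 4 'e': at 7  emit P1@[1:4]
pos 5 'd': at 20 (fail-walked)
pos 6 'e': at 4 (fail-walked)
pos 7 'c': at 24  emit P2@[7:7],P7@[6:7]
pos 8 'b': at 1 (fail-walked)
pos 9 'b': at 1 (fail-walked)
pos 10 'e': at 2
pos 11 'c': at 3  emit P0@[9:11],P2@[11:11],P7@[10:11]
pos 12 'e': at 4 (fail-walked)
pos 13 'a': at 14 (fail-walked)
pos 14 'd': at 20 (fail-walked)
pos 15 'a': at 21
pos 16 'd': at 22
pos 17 'a': at 23  emit P6@[14:17]
pos 18 'e': at 4 (fail-walked)
pos 19 'e': at 4 (fail-walked)
pos 20 'e': at 4 (fail-walked)
pos 21 'd': at 20 (fail-walked)
pos 22 'd': at 20 (fail-walked)
pos 23 'a': at 21
pos 24 'b': at 15 (fail-walked)
pos 25 'e': at 16
pos 26 'd': at 20 (fail-walked)
pos 27 'a': at 21
pos 28 'd': at 22
pos 29 'a': at 23  emit P6@[26:29]
pos 30 'e': at 4 (fail-walked)
pos 31 'c': at 24  emit P2@[31:31],P7@[30:31]
pos 32 'b': at 1 (fail-walked)
pos 33 'a': at 14 (fail-walked)
pos 34 'e': at 4 (fail-walked)
pos 35 'e': at 4 (fail-walked)
pos 36 'a': at 14 (fail-walked)
pos 37 'e': at 4 (fail-walked)
pos 38 'e': at 4 (fail-walked)
pos 39 'b': at 5
pos 40 'a': at 6
pos 41 'e': at 7  emit P1@[38:41]
pos 42 'e': at 4 (fail-walked)
pos 43 'b': at 5
pos 44 'a': at 6
pos 45 'e': at 7  emit P1@[42:45]
pos 46 'b': at 5 (fail-walked)
pos 47 'd': at 20 (fail-walked)
pos 48 'a': at 21
pos 49 'd': at 22
pos 50 'a': at 23  emit P6@[47:50]
pos 51 'a': at 14 (fail-walked)
pos 52 'a': at 14 (fail-walked)
pos 53 'b': at 15
pos 54 'e': at 16
pos 55 'b': at 17
pos 56 'c': at 18  emit P2@[56:56]
pos 57 'e': at 19  emit P5@[52:57]

Result: [[4,1],[7,2],[7,7],[11,0],[11,2],[11,7],[17,6],[29,6],[31,2],[31,7],[41,1],[45,1],[50,6],[56,2],[57,5]]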